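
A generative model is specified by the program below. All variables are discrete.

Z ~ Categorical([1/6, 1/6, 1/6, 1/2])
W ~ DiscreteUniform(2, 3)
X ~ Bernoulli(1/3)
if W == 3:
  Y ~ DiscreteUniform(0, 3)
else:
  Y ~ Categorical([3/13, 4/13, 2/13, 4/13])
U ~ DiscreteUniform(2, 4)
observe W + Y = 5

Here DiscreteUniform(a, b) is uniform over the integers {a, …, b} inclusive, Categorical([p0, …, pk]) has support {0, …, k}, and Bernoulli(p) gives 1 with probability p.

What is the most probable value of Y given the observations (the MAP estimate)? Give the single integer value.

Enumerate traces; 48 have nonzero weight after conditioning:
  (Z=0, W=2, X=0, Y=3, U=2) weight 2/351
  (Z=0, W=2, X=0, Y=3, U=3) weight 2/351
  (Z=0, W=2, X=0, Y=3, U=4) weight 2/351
  (Z=0, W=2, X=1, Y=3, U=2) weight 1/351
  (Z=0, W=2, X=1, Y=3, U=3) weight 1/351
  (Z=0, W=2, X=1, Y=3, U=4) weight 1/351
  (Z=0, W=3, X=0, Y=2, U=2) weight 1/216
  (Z=0, W=3, X=0, Y=2, U=3) weight 1/216
  … 40 more
Group by Y:
  weight(Y=2) = 1/8
  weight(Y=3) = 2/13
Total weight = 1/8 + 2/13 = 29/104
P(Y=2 | obs) = 1/8 / 29/104 = 13/29
P(Y=3 | obs) = 2/13 / 29/104 = 16/29
argmax = 3

argmax_v P(Y = v | obs) = 3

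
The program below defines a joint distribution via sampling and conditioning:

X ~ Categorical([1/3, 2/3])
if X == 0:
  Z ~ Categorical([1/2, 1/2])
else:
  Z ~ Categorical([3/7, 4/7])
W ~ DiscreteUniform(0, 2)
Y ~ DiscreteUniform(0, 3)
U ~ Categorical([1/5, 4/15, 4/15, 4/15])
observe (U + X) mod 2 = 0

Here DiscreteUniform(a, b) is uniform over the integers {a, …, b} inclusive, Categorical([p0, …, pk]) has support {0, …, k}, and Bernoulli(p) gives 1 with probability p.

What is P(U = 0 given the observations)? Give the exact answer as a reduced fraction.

Enumerate traces; 96 have nonzero weight after conditioning:
  (X=0, Z=0, W=0, Y=0, U=0) weight 1/360
  (X=0, Z=0, W=0, Y=0, U=2) weight 1/270
  (X=0, Z=0, W=0, Y=1, U=0) weight 1/360
  (X=0, Z=0, W=0, Y=1, U=2) weight 1/270
  (X=0, Z=0, W=0, Y=2, U=0) weight 1/360
  (X=0, Z=0, W=0, Y=2, U=2) weight 1/270
  (X=0, Z=0, W=0, Y=3, U=0) weight 1/360
  (X=0, Z=0, W=0, Y=3, U=2) weight 1/270
  (X=1, Z=0, W=0, Y=0, U=1) weight 2/315
  (X=1, Z=0, W=0, Y=0, U=3) weight 2/315
  … 86 more
Group by U:
  weight(U=0) = 1/15
  weight(U=1) = 8/45
  weight(U=2) = 4/45
  weight(U=3) = 8/45
Total weight = 1/15 + 8/45 + 4/45 + 8/45 = 23/45
P(U=0 | obs) = 1/15 / 23/45 = 3/23
P(U=1 | obs) = 8/45 / 23/45 = 8/23
P(U=2 | obs) = 4/45 / 23/45 = 4/23
P(U=3 | obs) = 8/45 / 23/45 = 8/23

P(U = 0 | obs) = 3/23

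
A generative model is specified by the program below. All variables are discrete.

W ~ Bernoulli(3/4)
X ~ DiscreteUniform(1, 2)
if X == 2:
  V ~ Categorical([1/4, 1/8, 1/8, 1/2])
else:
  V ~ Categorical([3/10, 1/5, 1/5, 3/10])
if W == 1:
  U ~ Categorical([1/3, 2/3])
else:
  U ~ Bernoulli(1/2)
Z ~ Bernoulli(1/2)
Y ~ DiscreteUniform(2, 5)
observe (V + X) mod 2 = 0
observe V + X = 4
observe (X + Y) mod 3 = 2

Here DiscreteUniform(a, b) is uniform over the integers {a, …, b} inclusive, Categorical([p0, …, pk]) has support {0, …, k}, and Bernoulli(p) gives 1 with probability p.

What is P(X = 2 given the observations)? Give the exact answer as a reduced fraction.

Enumerate traces; 16 have nonzero weight after conditioning:
  (W=0, X=1, V=3, U=0, Z=0, Y=4) weight 3/1280
  (W=0, X=1, V=3, U=0, Z=1, Y=4) weight 3/1280
  (W=0, X=1, V=3, U=1, Z=0, Y=4) weight 3/1280
  (W=0, X=1, V=3, U=1, Z=1, Y=4) weight 3/1280
  (W=0, X=2, V=2, U=0, Z=0, Y=3) weight 1/1024
  (W=0, X=2, V=2, U=0, Z=1, Y=3) weight 1/1024
  (W=0, X=2, V=2, U=1, Z=0, Y=3) weight 1/1024
  (W=0, X=2, V=2, U=1, Z=1, Y=3) weight 1/1024
  … 8 more
Group by X:
  weight(X=1) = 3/80
  weight(X=2) = 1/64
Total weight = 3/80 + 1/64 = 17/320
P(X=1 | obs) = 3/80 / 17/320 = 12/17
P(X=2 | obs) = 1/64 / 17/320 = 5/17

P(X = 2 | obs) = 5/17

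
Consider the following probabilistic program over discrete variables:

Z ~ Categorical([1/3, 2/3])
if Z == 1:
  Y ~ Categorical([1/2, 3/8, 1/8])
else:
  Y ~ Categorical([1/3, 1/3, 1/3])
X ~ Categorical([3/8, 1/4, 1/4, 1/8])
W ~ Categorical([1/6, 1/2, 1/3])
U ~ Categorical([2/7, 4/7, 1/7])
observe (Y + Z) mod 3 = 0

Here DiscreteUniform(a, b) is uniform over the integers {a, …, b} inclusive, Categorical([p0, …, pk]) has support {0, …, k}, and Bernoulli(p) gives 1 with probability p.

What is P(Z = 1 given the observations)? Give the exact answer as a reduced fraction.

Enumerate traces; 72 have nonzero weight after conditioning:
  (Z=0, Y=0, X=0, W=0, U=0) weight 1/504
  (Z=0, Y=0, X=0, W=0, U=1) weight 1/252
  (Z=0, Y=0, X=0, W=0, U=2) weight 1/1008
  (Z=0, Y=0, X=0, W=1, U=0) weight 1/168
  (Z=0, Y=0, X=0, W=1, U=1) weight 1/84
  (Z=0, Y=0, X=0, W=1, U=2) weight 1/336
  (Z=0, Y=0, X=0, W=2, U=0) weight 1/252
  (Z=0, Y=0, X=0, W=2, U=1) weight 1/126
  (Z=1, Y=2, X=0, W=0, U=0) weight 1/672
  … 63 more
Group by Z:
  weight(Z=0) = 1/9
  weight(Z=1) = 1/12
Total weight = 1/9 + 1/12 = 7/36
P(Z=0 | obs) = 1/9 / 7/36 = 4/7
P(Z=1 | obs) = 1/12 / 7/36 = 3/7

P(Z = 1 | obs) = 3/7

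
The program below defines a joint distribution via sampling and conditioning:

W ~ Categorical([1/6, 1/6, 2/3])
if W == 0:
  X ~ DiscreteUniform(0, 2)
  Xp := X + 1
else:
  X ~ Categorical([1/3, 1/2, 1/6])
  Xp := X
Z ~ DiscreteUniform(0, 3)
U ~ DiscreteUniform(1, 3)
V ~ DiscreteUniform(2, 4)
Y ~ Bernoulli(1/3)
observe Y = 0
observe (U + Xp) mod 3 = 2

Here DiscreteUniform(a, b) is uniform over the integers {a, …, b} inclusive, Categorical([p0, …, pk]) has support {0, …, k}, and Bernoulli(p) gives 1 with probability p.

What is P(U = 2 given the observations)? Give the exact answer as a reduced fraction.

P(U = 2 | obs) = 1/3

Enumerate traces; 108 have nonzero weight after conditioning:
  (W=0, X=0, Z=0, U=1, V=2, Y=0) weight 1/972
  (W=0, X=0, Z=0, U=1, V=3, Y=0) weight 1/972
  (W=0, X=0, Z=0, U=1, V=4, Y=0) weight 1/972
  (W=0, X=0, Z=1, U=1, V=2, Y=0) weight 1/972
  (W=0, X=0, Z=1, U=1, V=3, Y=0) weight 1/972
  (W=0, X=0, Z=1, U=1, V=4, Y=0) weight 1/972
  (W=0, X=0, Z=2, U=1, V=2, Y=0) weight 1/972
  (W=0, X=0, Z=2, U=1, V=3, Y=0) weight 1/972
  (W=0, X=1, Z=0, U=3, V=2, Y=0) weight 1/972
  (W=0, X=2, Z=0, U=2, V=2, Y=0) weight 1/972
  … 98 more
Group by U:
  weight(U=1) = 17/162
  weight(U=2) = 2/27
  weight(U=3) = 7/162
Total weight = 17/162 + 2/27 + 7/162 = 2/9
P(U=1 | obs) = 17/162 / 2/9 = 17/36
P(U=2 | obs) = 2/27 / 2/9 = 1/3
P(U=3 | obs) = 7/162 / 2/9 = 7/36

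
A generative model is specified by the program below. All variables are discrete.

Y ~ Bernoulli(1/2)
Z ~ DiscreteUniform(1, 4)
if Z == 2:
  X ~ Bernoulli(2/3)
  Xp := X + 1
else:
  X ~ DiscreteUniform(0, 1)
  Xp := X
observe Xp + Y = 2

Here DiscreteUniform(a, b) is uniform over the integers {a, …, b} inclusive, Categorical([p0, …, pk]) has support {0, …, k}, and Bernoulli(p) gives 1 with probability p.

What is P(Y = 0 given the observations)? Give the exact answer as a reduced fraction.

P(Y = 0 | obs) = 4/15

Enumerate traces; 5 have nonzero weight after conditioning:
  (Y=0, Z=2, X=1) weight 1/12
  (Y=1, Z=1, X=1) weight 1/16
  (Y=1, Z=2, X=0) weight 1/24
  (Y=1, Z=3, X=1) weight 1/16
  (Y=1, Z=4, X=1) weight 1/16
Group by Y:
  weight(Y=0) = 1/12
  weight(Y=1) = 11/48
Total weight = 1/12 + 11/48 = 5/16
P(Y=0 | obs) = 1/12 / 5/16 = 4/15
P(Y=1 | obs) = 11/48 / 5/16 = 11/15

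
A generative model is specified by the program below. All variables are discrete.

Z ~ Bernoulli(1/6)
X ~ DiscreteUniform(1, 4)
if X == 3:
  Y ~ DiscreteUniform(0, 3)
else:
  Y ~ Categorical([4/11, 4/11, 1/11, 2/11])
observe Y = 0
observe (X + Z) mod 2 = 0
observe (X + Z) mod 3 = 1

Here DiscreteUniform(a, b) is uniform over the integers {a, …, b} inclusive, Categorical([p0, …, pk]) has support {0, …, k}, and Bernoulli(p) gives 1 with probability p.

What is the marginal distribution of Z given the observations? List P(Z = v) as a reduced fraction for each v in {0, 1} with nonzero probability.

Enumerate traces; 2 have nonzero weight after conditioning:
  (Z=0, X=4, Y=0) weight 5/66
  (Z=1, X=3, Y=0) weight 1/96
Group by Z:
  weight(Z=0) = 5/66
  weight(Z=1) = 1/96
Total weight = 5/66 + 1/96 = 91/1056
P(Z=0 | obs) = 5/66 / 91/1056 = 80/91
P(Z=1 | obs) = 1/96 / 91/1056 = 11/91

P(Z=0) = 80/91, P(Z=1) = 11/91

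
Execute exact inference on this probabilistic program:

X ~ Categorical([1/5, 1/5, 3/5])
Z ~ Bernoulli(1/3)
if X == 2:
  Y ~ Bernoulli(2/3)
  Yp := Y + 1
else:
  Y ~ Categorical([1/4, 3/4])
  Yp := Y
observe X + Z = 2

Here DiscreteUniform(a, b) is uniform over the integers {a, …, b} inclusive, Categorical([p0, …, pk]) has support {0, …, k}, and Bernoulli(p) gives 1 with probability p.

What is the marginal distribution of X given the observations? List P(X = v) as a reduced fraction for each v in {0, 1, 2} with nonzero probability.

Enumerate traces; 4 have nonzero weight after conditioning:
  (X=1, Z=1, Y=0) weight 1/60
  (X=1, Z=1, Y=1) weight 1/20
  (X=2, Z=0, Y=0) weight 2/15
  (X=2, Z=0, Y=1) weight 4/15
Group by X:
  weight(X=1) = 1/15
  weight(X=2) = 2/5
Total weight = 1/15 + 2/5 = 7/15
P(X=1 | obs) = 1/15 / 7/15 = 1/7
P(X=2 | obs) = 2/5 / 7/15 = 6/7

P(X=1) = 1/7, P(X=2) = 6/7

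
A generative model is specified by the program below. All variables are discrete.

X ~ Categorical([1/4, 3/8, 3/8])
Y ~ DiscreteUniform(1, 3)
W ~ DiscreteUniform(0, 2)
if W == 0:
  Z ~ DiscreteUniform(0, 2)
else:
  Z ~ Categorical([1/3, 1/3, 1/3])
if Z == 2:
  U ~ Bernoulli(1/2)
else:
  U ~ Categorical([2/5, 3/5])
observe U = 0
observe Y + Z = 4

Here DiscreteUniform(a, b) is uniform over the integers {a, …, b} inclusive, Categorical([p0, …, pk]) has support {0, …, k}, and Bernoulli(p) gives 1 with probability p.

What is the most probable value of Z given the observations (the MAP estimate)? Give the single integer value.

argmax_v P(Z = v | obs) = 2

Enumerate traces; 18 have nonzero weight after conditioning:
  (X=0, Y=2, W=0, Z=2, U=0) weight 1/216
  (X=0, Y=2, W=1, Z=2, U=0) weight 1/216
  (X=0, Y=2, W=2, Z=2, U=0) weight 1/216
  (X=0, Y=3, W=0, Z=1, U=0) weight 1/270
  (X=0, Y=3, W=1, Z=1, U=0) weight 1/270
  (X=0, Y=3, W=2, Z=1, U=0) weight 1/270
  (X=1, Y=2, W=0, Z=2, U=0) weight 1/144
  (X=1, Y=2, W=1, Z=2, U=0) weight 1/144
  … 10 more
Group by Z:
  weight(Z=1) = 2/45
  weight(Z=2) = 1/18
Total weight = 2/45 + 1/18 = 1/10
P(Z=1 | obs) = 2/45 / 1/10 = 4/9
P(Z=2 | obs) = 1/18 / 1/10 = 5/9
argmax = 2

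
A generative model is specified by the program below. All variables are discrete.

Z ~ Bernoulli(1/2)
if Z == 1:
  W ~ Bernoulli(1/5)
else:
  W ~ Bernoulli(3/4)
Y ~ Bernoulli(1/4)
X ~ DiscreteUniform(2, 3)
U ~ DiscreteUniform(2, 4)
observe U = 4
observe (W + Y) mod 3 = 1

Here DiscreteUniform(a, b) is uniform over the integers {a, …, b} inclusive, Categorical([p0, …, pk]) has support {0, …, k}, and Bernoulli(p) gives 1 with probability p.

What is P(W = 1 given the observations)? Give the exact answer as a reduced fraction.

Enumerate traces; 8 have nonzero weight after conditioning:
  (Z=0, W=0, Y=1, X=2, U=4) weight 1/192
  (Z=0, W=0, Y=1, X=3, U=4) weight 1/192
  (Z=0, W=1, Y=0, X=2, U=4) weight 3/64
  (Z=0, W=1, Y=0, X=3, U=4) weight 3/64
  (Z=1, W=0, Y=1, X=2, U=4) weight 1/60
  (Z=1, W=0, Y=1, X=3, U=4) weight 1/60
  (Z=1, W=1, Y=0, X=2, U=4) weight 1/80
  (Z=1, W=1, Y=0, X=3, U=4) weight 1/80
Group by W:
  weight(W=0) = 7/160
  weight(W=1) = 19/160
Total weight = 7/160 + 19/160 = 13/80
P(W=0 | obs) = 7/160 / 13/80 = 7/26
P(W=1 | obs) = 19/160 / 13/80 = 19/26

P(W = 1 | obs) = 19/26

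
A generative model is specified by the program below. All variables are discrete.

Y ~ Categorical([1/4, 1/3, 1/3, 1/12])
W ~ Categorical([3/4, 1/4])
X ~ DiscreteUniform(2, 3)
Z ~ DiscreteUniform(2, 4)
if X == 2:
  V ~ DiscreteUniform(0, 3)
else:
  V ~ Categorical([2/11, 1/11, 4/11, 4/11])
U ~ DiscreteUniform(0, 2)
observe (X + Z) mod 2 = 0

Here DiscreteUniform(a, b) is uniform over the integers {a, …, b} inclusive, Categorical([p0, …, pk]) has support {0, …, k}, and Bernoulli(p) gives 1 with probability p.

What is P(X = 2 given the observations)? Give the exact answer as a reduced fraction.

Enumerate traces; 288 have nonzero weight after conditioning:
  (Y=0, W=0, X=2, Z=2, V=0, U=0) weight 1/384
  (Y=0, W=0, X=2, Z=2, V=0, U=1) weight 1/384
  (Y=0, W=0, X=2, Z=2, V=0, U=2) weight 1/384
  (Y=0, W=0, X=2, Z=2, V=1, U=0) weight 1/384
  (Y=0, W=0, X=2, Z=2, V=1, U=1) weight 1/384
  (Y=0, W=0, X=2, Z=2, V=1, U=2) weight 1/384
  (Y=0, W=0, X=2, Z=2, V=2, U=0) weight 1/384
  (Y=0, W=0, X=2, Z=2, V=2, U=1) weight 1/384
  (Y=0, W=0, X=3, Z=3, V=0, U=0) weight 1/528
  … 279 more
Group by X:
  weight(X=2) = 1/3
  weight(X=3) = 1/6
Total weight = 1/3 + 1/6 = 1/2
P(X=2 | obs) = 1/3 / 1/2 = 2/3
P(X=3 | obs) = 1/6 / 1/2 = 1/3

P(X = 2 | obs) = 2/3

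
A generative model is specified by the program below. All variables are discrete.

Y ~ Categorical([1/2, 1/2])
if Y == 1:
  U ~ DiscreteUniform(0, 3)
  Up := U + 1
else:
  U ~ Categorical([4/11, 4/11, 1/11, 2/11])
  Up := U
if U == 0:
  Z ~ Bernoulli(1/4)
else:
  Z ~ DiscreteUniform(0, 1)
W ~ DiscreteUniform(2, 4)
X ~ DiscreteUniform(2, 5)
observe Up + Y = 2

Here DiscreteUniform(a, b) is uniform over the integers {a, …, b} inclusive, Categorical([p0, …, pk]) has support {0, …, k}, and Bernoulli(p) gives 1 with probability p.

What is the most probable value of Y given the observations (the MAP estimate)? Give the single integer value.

Enumerate traces; 48 have nonzero weight after conditioning:
  (Y=0, U=2, Z=0, W=2, X=2) weight 1/528
  (Y=0, U=2, Z=0, W=2, X=3) weight 1/528
  (Y=0, U=2, Z=0, W=2, X=4) weight 1/528
  (Y=0, U=2, Z=0, W=2, X=5) weight 1/528
  (Y=0, U=2, Z=0, W=3, X=2) weight 1/528
  (Y=0, U=2, Z=0, W=3, X=3) weight 1/528
  (Y=0, U=2, Z=0, W=3, X=4) weight 1/528
  (Y=0, U=2, Z=0, W=3, X=5) weight 1/528
  (Y=1, U=0, Z=0, W=2, X=2) weight 1/128
  … 39 more
Group by Y:
  weight(Y=0) = 1/22
  weight(Y=1) = 1/8
Total weight = 1/22 + 1/8 = 15/88
P(Y=0 | obs) = 1/22 / 15/88 = 4/15
P(Y=1 | obs) = 1/8 / 15/88 = 11/15
argmax = 1

argmax_v P(Y = v | obs) = 1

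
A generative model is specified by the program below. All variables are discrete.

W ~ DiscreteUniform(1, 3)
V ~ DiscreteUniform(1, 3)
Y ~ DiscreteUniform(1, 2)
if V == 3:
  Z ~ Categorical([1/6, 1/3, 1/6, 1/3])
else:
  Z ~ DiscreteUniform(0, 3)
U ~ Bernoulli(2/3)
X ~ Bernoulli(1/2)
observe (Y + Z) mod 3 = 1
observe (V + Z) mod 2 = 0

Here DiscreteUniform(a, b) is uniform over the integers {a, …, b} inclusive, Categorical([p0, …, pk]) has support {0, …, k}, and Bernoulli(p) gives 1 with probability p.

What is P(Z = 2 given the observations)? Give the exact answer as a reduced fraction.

Enumerate traces; 48 have nonzero weight after conditioning:
  (W=1, V=1, Y=1, Z=3, U=0, X=0) weight 1/432
  (W=1, V=1, Y=1, Z=3, U=0, X=1) weight 1/432
  (W=1, V=1, Y=1, Z=3, U=1, X=0) weight 1/216
  (W=1, V=1, Y=1, Z=3, U=1, X=1) weight 1/216
  (W=1, V=2, Y=1, Z=0, U=0, X=0) weight 1/432
  (W=1, V=2, Y=1, Z=0, U=0, X=1) weight 1/432
  (W=1, V=2, Y=1, Z=0, U=1, X=0) weight 1/216
  (W=1, V=2, Y=1, Z=0, U=1, X=1) weight 1/216
  (W=1, V=2, Y=2, Z=2, U=0, X=0) weight 1/432
  … 39 more
Group by Z:
  weight(Z=0) = 1/24
  weight(Z=2) = 1/24
  weight(Z=3) = 7/72
Total weight = 1/24 + 1/24 + 7/72 = 13/72
P(Z=0 | obs) = 1/24 / 13/72 = 3/13
P(Z=2 | obs) = 1/24 / 13/72 = 3/13
P(Z=3 | obs) = 7/72 / 13/72 = 7/13

P(Z = 2 | obs) = 3/13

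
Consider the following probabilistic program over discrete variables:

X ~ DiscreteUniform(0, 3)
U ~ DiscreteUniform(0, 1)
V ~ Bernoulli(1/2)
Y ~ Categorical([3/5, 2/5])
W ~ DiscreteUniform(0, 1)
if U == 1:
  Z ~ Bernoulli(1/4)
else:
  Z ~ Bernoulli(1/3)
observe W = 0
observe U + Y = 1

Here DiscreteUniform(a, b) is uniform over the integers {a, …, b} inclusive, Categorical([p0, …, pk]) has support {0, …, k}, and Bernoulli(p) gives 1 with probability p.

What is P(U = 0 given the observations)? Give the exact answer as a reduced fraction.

Enumerate traces; 32 have nonzero weight after conditioning:
  (X=0, U=0, V=0, Y=1, W=0, Z=0) weight 1/120
  (X=0, U=0, V=0, Y=1, W=0, Z=1) weight 1/240
  (X=0, U=0, V=1, Y=1, W=0, Z=0) weight 1/120
  (X=0, U=0, V=1, Y=1, W=0, Z=1) weight 1/240
  (X=0, U=1, V=0, Y=0, W=0, Z=0) weight 9/640
  (X=0, U=1, V=0, Y=0, W=0, Z=1) weight 3/640
  (X=0, U=1, V=1, Y=0, W=0, Z=0) weight 9/640
  (X=0, U=1, V=1, Y=0, W=0, Z=1) weight 3/640
  … 24 more
Group by U:
  weight(U=0) = 1/10
  weight(U=1) = 3/20
Total weight = 1/10 + 3/20 = 1/4
P(U=0 | obs) = 1/10 / 1/4 = 2/5
P(U=1 | obs) = 3/20 / 1/4 = 3/5

P(U = 0 | obs) = 2/5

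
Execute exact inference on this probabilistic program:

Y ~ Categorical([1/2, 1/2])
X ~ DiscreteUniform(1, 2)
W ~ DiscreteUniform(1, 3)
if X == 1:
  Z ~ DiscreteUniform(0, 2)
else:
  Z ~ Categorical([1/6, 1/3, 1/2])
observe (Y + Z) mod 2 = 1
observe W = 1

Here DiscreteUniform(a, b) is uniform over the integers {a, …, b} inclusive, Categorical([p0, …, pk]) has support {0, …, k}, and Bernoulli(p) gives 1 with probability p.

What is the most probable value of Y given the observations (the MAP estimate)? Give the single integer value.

argmax_v P(Y = v | obs) = 1

Enumerate traces; 6 have nonzero weight after conditioning:
  (Y=0, X=1, W=1, Z=1) weight 1/36
  (Y=0, X=2, W=1, Z=1) weight 1/36
  (Y=1, X=1, W=1, Z=0) weight 1/36
  (Y=1, X=1, W=1, Z=2) weight 1/36
  (Y=1, X=2, W=1, Z=0) weight 1/72
  (Y=1, X=2, W=1, Z=2) weight 1/24
Group by Y:
  weight(Y=0) = 1/18
  weight(Y=1) = 1/9
Total weight = 1/18 + 1/9 = 1/6
P(Y=0 | obs) = 1/18 / 1/6 = 1/3
P(Y=1 | obs) = 1/9 / 1/6 = 2/3
argmax = 1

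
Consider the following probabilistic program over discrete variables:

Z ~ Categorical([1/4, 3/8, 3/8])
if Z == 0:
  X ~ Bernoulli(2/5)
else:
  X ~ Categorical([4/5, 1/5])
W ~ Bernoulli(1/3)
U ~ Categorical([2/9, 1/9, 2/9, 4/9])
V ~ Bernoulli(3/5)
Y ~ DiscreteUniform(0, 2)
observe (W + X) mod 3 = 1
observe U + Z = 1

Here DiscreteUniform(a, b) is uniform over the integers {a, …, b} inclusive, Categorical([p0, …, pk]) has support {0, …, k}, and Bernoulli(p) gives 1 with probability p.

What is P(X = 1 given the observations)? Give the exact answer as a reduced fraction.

Enumerate traces; 24 have nonzero weight after conditioning:
  (Z=0, X=0, W=1, U=1, V=0, Y=0) weight 1/1350
  (Z=0, X=0, W=1, U=1, V=0, Y=1) weight 1/1350
  (Z=0, X=0, W=1, U=1, V=0, Y=2) weight 1/1350
  (Z=0, X=0, W=1, U=1, V=1, Y=0) weight 1/900
  (Z=0, X=0, W=1, U=1, V=1, Y=1) weight 1/900
  (Z=0, X=0, W=1, U=1, V=1, Y=2) weight 1/900
  (Z=0, X=1, W=0, U=1, V=0, Y=0) weight 2/2025
  (Z=0, X=1, W=0, U=1, V=0, Y=1) weight 2/2025
  … 16 more
Group by X:
  weight(X=0) = 1/36
  weight(X=1) = 1/54
Total weight = 1/36 + 1/54 = 5/108
P(X=0 | obs) = 1/36 / 5/108 = 3/5
P(X=1 | obs) = 1/54 / 5/108 = 2/5

P(X = 1 | obs) = 2/5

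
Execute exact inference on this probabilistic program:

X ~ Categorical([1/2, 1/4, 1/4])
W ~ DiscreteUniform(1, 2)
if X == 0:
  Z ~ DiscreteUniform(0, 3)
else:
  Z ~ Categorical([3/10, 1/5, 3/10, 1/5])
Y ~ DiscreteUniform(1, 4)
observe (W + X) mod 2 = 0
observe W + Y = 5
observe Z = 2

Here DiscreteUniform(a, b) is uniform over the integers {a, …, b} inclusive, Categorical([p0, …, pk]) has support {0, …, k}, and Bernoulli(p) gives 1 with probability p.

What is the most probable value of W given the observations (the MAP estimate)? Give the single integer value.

argmax_v P(W = v | obs) = 2

Enumerate traces; 3 have nonzero weight after conditioning:
  (X=0, W=2, Z=2, Y=3) weight 1/64
  (X=1, W=1, Z=2, Y=4) weight 3/320
  (X=2, W=2, Z=2, Y=3) weight 3/320
Group by W:
  weight(W=1) = 3/320
  weight(W=2) = 1/40
Total weight = 3/320 + 1/40 = 11/320
P(W=1 | obs) = 3/320 / 11/320 = 3/11
P(W=2 | obs) = 1/40 / 11/320 = 8/11
argmax = 2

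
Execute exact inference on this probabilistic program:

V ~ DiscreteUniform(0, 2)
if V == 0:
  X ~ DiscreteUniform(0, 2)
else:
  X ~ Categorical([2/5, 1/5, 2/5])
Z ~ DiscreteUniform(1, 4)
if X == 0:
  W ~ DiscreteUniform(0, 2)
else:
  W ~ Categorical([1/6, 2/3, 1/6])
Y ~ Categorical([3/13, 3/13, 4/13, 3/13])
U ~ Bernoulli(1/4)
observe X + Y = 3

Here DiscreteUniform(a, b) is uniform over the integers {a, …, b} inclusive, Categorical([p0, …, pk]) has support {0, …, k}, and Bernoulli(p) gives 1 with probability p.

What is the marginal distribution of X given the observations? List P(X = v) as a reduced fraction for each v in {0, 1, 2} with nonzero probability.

P(X=0) = 51/146, P(X=1) = 22/73, P(X=2) = 51/146

Enumerate traces; 216 have nonzero weight after conditioning:
  (V=0, X=0, Z=1, W=0, Y=3, U=0) weight 1/624
  (V=0, X=0, Z=1, W=0, Y=3, U=1) weight 1/1872
  (V=0, X=0, Z=1, W=1, Y=3, U=0) weight 1/624
  (V=0, X=0, Z=1, W=1, Y=3, U=1) weight 1/1872
  (V=0, X=0, Z=1, W=2, Y=3, U=0) weight 1/624
  (V=0, X=0, Z=1, W=2, Y=3, U=1) weight 1/1872
  (V=0, X=0, Z=2, W=0, Y=3, U=0) weight 1/624
  (V=0, X=0, Z=2, W=0, Y=3, U=1) weight 1/1872
  (V=0, X=1, Z=1, W=0, Y=2, U=0) weight 1/936
  (V=0, X=2, Z=1, W=0, Y=1, U=0) weight 1/1248
  … 206 more
Group by X:
  weight(X=0) = 17/195
  weight(X=1) = 44/585
  weight(X=2) = 17/195
Total weight = 17/195 + 44/585 + 17/195 = 146/585
P(X=0 | obs) = 17/195 / 146/585 = 51/146
P(X=1 | obs) = 44/585 / 146/585 = 22/73
P(X=2 | obs) = 17/195 / 146/585 = 51/146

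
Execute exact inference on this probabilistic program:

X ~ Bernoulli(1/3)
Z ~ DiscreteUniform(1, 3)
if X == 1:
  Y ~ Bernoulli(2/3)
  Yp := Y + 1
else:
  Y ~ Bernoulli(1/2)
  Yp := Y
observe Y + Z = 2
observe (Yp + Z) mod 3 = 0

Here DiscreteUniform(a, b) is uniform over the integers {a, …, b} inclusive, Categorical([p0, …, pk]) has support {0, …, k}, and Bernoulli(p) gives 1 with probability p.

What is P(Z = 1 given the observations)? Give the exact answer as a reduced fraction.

Enumerate traces; 2 have nonzero weight after conditioning:
  (X=1, Z=1, Y=1) weight 2/27
  (X=1, Z=2, Y=0) weight 1/27
Group by Z:
  weight(Z=1) = 2/27
  weight(Z=2) = 1/27
Total weight = 2/27 + 1/27 = 1/9
P(Z=1 | obs) = 2/27 / 1/9 = 2/3
P(Z=2 | obs) = 1/27 / 1/9 = 1/3

P(Z = 1 | obs) = 2/3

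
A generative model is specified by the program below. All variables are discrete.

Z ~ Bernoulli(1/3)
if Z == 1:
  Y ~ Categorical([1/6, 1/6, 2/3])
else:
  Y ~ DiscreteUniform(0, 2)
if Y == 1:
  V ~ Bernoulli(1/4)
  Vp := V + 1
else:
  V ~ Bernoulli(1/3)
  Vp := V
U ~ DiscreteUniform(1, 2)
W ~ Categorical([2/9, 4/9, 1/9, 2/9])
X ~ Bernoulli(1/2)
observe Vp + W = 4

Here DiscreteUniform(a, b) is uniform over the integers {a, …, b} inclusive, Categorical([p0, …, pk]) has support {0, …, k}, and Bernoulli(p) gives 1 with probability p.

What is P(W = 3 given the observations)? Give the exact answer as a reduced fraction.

Enumerate traces; 32 have nonzero weight after conditioning:
  (Z=0, Y=0, V=1, U=1, W=3, X=0) weight 1/243
  (Z=0, Y=0, V=1, U=1, W=3, X=1) weight 1/243
  (Z=0, Y=0, V=1, U=2, W=3, X=0) weight 1/243
  (Z=0, Y=0, V=1, U=2, W=3, X=1) weight 1/243
  (Z=0, Y=1, V=0, U=1, W=3, X=0) weight 1/108
  (Z=0, Y=1, V=0, U=1, W=3, X=1) weight 1/108
  (Z=0, Y=1, V=0, U=2, W=3, X=0) weight 1/108
  (Z=0, Y=1, V=0, U=2, W=3, X=1) weight 1/108
  (Z=0, Y=1, V=1, U=1, W=2, X=0) weight 1/648
  … 23 more
Group by W:
  weight(W=2) = 5/648
  weight(W=3) = 97/972
Total weight = 5/648 + 97/972 = 209/1944
P(W=2 | obs) = 5/648 / 209/1944 = 15/209
P(W=3 | obs) = 97/972 / 209/1944 = 194/209

P(W = 3 | obs) = 194/209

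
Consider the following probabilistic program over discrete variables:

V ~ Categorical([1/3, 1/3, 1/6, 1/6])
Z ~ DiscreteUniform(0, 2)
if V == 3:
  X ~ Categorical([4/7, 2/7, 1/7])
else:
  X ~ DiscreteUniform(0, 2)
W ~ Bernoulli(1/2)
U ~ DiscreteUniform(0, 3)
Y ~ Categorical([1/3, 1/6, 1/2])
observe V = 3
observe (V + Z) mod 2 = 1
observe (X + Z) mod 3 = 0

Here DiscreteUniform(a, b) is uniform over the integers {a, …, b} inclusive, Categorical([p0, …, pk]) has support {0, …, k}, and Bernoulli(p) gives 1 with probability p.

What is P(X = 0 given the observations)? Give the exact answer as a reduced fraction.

Enumerate traces; 48 have nonzero weight after conditioning:
  (V=3, Z=0, X=0, W=0, U=0, Y=0) weight 1/756
  (V=3, Z=0, X=0, W=0, U=0, Y=1) weight 1/1512
  (V=3, Z=0, X=0, W=0, U=0, Y=2) weight 1/504
  (V=3, Z=0, X=0, W=0, U=1, Y=0) weight 1/756
  (V=3, Z=0, X=0, W=0, U=1, Y=1) weight 1/1512
  (V=3, Z=0, X=0, W=0, U=1, Y=2) weight 1/504
  (V=3, Z=0, X=0, W=0, U=2, Y=0) weight 1/756
  (V=3, Z=0, X=0, W=0, U=2, Y=1) weight 1/1512
  (V=3, Z=2, X=1, W=0, U=0, Y=0) weight 1/1512
  … 39 more
Group by X:
  weight(X=0) = 2/63
  weight(X=1) = 1/63
Total weight = 2/63 + 1/63 = 1/21
P(X=0 | obs) = 2/63 / 1/21 = 2/3
P(X=1 | obs) = 1/63 / 1/21 = 1/3

P(X = 0 | obs) = 2/3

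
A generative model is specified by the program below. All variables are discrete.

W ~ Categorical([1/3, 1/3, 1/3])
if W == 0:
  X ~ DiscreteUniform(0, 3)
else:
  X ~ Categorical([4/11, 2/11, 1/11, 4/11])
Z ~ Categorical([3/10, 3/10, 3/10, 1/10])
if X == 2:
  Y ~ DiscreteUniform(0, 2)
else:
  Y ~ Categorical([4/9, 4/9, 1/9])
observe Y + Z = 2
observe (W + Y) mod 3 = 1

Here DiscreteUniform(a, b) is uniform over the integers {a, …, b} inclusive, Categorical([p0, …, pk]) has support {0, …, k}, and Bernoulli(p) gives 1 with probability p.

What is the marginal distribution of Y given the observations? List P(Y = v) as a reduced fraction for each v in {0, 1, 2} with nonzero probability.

Enumerate traces; 12 have nonzero weight after conditioning:
  (W=0, X=0, Z=1, Y=1) weight 1/90
  (W=0, X=1, Z=1, Y=1) weight 1/90
  (W=0, X=2, Z=1, Y=1) weight 1/120
  (W=0, X=3, Z=1, Y=1) weight 1/90
  (W=1, X=0, Z=2, Y=0) weight 8/495
  (W=1, X=1, Z=2, Y=0) weight 4/495
  (W=1, X=2, Z=2, Y=0) weight 1/330
  (W=1, X=3, Z=2, Y=0) weight 8/495
  (W=2, X=0, Z=0, Y=2) weight 2/495
  … 3 more
Group by Y:
  weight(Y=0) = 43/990
  weight(Y=1) = 1/24
  weight(Y=2) = 13/990
Total weight = 43/990 + 1/24 + 13/990 = 389/3960
P(Y=0 | obs) = 43/990 / 389/3960 = 172/389
P(Y=1 | obs) = 1/24 / 389/3960 = 165/389
P(Y=2 | obs) = 13/990 / 389/3960 = 52/389

P(Y=0) = 172/389, P(Y=1) = 165/389, P(Y=2) = 52/389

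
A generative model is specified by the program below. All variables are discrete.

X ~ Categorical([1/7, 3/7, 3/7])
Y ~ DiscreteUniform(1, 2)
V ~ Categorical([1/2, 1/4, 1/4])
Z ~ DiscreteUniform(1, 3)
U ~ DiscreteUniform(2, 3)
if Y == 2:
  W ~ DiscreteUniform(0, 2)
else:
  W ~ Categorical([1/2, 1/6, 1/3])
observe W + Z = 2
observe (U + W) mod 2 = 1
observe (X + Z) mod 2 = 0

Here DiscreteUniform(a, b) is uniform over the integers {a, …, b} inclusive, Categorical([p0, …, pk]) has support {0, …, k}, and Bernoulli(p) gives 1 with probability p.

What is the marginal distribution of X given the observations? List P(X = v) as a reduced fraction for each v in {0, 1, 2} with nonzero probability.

Enumerate traces; 18 have nonzero weight after conditioning:
  (X=0, Y=1, V=0, Z=2, U=3, W=0) weight 1/336
  (X=0, Y=1, V=1, Z=2, U=3, W=0) weight 1/672
  (X=0, Y=1, V=2, Z=2, U=3, W=0) weight 1/672
  (X=0, Y=2, V=0, Z=2, U=3, W=0) weight 1/504
  (X=0, Y=2, V=1, Z=2, U=3, W=0) weight 1/1008
  (X=0, Y=2, V=2, Z=2, U=3, W=0) weight 1/1008
  (X=1, Y=1, V=0, Z=1, U=2, W=1) weight 1/336
  (X=1, Y=1, V=1, Z=1, U=2, W=1) weight 1/672
  (X=2, Y=1, V=0, Z=2, U=3, W=0) weight 1/112
  … 9 more
Group by X:
  weight(X=0) = 5/504
  weight(X=1) = 1/56
  weight(X=2) = 5/168
Total weight = 5/504 + 1/56 + 5/168 = 29/504
P(X=0 | obs) = 5/504 / 29/504 = 5/29
P(X=1 | obs) = 1/56 / 29/504 = 9/29
P(X=2 | obs) = 5/168 / 29/504 = 15/29

P(X=0) = 5/29, P(X=1) = 9/29, P(X=2) = 15/29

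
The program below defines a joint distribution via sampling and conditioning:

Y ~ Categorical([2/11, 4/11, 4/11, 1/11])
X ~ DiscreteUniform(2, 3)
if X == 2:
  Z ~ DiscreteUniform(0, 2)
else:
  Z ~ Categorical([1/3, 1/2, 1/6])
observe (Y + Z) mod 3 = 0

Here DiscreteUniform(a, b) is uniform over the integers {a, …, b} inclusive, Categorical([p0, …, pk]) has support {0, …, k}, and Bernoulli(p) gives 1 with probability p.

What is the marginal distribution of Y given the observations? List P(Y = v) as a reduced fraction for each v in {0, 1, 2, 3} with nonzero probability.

Enumerate traces; 8 have nonzero weight after conditioning:
  (Y=0, X=2, Z=0) weight 1/33
  (Y=0, X=3, Z=0) weight 1/33
  (Y=1, X=2, Z=2) weight 2/33
  (Y=1, X=3, Z=2) weight 1/33
  (Y=2, X=2, Z=1) weight 2/33
  (Y=2, X=3, Z=1) weight 1/11
  (Y=3, X=2, Z=0) weight 1/66
  (Y=3, X=3, Z=0) weight 1/66
Group by Y:
  weight(Y=0) = 2/33
  weight(Y=1) = 1/11
  weight(Y=2) = 5/33
  weight(Y=3) = 1/33
Total weight = 2/33 + 1/11 + 5/33 + 1/33 = 1/3
P(Y=0 | obs) = 2/33 / 1/3 = 2/11
P(Y=1 | obs) = 1/11 / 1/3 = 3/11
P(Y=2 | obs) = 5/33 / 1/3 = 5/11
P(Y=3 | obs) = 1/33 / 1/3 = 1/11

P(Y=0) = 2/11, P(Y=1) = 3/11, P(Y=2) = 5/11, P(Y=3) = 1/11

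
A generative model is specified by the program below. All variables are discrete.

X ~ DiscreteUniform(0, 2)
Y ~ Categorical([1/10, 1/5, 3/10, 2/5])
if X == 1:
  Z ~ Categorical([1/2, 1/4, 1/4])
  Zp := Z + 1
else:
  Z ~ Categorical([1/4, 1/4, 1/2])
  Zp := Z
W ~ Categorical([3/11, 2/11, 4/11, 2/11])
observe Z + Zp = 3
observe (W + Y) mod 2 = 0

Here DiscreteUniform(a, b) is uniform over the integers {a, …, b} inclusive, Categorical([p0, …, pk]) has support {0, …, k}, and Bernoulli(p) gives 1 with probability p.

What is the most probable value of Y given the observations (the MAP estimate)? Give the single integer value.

Enumerate traces; 8 have nonzero weight after conditioning:
  (X=1, Y=0, Z=1, W=0) weight 1/440
  (X=1, Y=0, Z=1, W=2) weight 1/330
  (X=1, Y=1, Z=1, W=1) weight 1/330
  (X=1, Y=1, Z=1, W=3) weight 1/330
  (X=1, Y=2, Z=1, W=0) weight 3/440
  (X=1, Y=2, Z=1, W=2) weight 1/110
  (X=1, Y=3, Z=1, W=1) weight 1/165
  (X=1, Y=3, Z=1, W=3) weight 1/165
Group by Y:
  weight(Y=0) = 7/1320
  weight(Y=1) = 1/165
  weight(Y=2) = 7/440
  weight(Y=3) = 2/165
Total weight = 7/1320 + 1/165 + 7/440 + 2/165 = 13/330
P(Y=0 | obs) = 7/1320 / 13/330 = 7/52
P(Y=1 | obs) = 1/165 / 13/330 = 2/13
P(Y=2 | obs) = 7/440 / 13/330 = 21/52
P(Y=3 | obs) = 2/165 / 13/330 = 4/13
argmax = 2

argmax_v P(Y = v | obs) = 2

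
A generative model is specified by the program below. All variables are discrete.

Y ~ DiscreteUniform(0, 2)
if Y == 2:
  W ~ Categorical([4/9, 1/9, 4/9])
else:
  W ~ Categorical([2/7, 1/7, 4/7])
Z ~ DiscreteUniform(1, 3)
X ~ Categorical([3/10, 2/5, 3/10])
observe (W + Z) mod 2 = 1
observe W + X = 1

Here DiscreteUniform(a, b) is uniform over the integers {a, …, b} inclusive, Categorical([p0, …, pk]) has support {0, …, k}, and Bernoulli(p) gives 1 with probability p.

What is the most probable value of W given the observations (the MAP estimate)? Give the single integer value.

argmax_v P(W = v | obs) = 0

Enumerate traces; 9 have nonzero weight after conditioning:
  (Y=0, W=0, Z=1, X=1) weight 4/315
  (Y=0, W=0, Z=3, X=1) weight 4/315
  (Y=0, W=1, Z=2, X=0) weight 1/210
  (Y=1, W=0, Z=1, X=1) weight 4/315
  (Y=1, W=0, Z=3, X=1) weight 4/315
  (Y=1, W=1, Z=2, X=0) weight 1/210
  (Y=2, W=0, Z=1, X=1) weight 8/405
  (Y=2, W=0, Z=3, X=1) weight 8/405
  … 1 more
Group by W:
  weight(W=0) = 256/2835
  weight(W=1) = 5/378
Total weight = 256/2835 + 5/378 = 587/5670
P(W=0 | obs) = 256/2835 / 587/5670 = 512/587
P(W=1 | obs) = 5/378 / 587/5670 = 75/587
argmax = 0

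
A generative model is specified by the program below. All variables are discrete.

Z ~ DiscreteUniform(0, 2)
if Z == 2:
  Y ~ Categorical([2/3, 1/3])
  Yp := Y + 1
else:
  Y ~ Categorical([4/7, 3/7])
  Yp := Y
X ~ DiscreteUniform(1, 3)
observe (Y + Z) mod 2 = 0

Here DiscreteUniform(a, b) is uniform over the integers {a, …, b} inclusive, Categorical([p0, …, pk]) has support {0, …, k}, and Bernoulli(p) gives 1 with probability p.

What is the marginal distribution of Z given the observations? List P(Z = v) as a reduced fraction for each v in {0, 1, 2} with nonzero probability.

Enumerate traces; 9 have nonzero weight after conditioning:
  (Z=0, Y=0, X=1) weight 4/63
  (Z=0, Y=0, X=2) weight 4/63
  (Z=0, Y=0, X=3) weight 4/63
  (Z=1, Y=1, X=1) weight 1/21
  (Z=1, Y=1, X=2) weight 1/21
  (Z=1, Y=1, X=3) weight 1/21
  (Z=2, Y=0, X=1) weight 2/27
  (Z=2, Y=0, X=2) weight 2/27
  … 1 more
Group by Z:
  weight(Z=0) = 4/21
  weight(Z=1) = 1/7
  weight(Z=2) = 2/9
Total weight = 4/21 + 1/7 + 2/9 = 5/9
P(Z=0 | obs) = 4/21 / 5/9 = 12/35
P(Z=1 | obs) = 1/7 / 5/9 = 9/35
P(Z=2 | obs) = 2/9 / 5/9 = 2/5

P(Z=0) = 12/35, P(Z=1) = 9/35, P(Z=2) = 2/5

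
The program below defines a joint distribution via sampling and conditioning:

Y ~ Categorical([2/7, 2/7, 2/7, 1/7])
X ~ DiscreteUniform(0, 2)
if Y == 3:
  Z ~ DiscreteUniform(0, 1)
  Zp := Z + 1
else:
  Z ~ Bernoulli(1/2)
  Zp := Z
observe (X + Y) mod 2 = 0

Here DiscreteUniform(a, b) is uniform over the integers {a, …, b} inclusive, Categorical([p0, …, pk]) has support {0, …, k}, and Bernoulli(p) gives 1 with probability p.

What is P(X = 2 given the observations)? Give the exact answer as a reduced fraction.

P(X = 2 | obs) = 4/11

Enumerate traces; 12 have nonzero weight after conditioning:
  (Y=0, X=0, Z=0) weight 1/21
  (Y=0, X=0, Z=1) weight 1/21
  (Y=0, X=2, Z=0) weight 1/21
  (Y=0, X=2, Z=1) weight 1/21
  (Y=1, X=1, Z=0) weight 1/21
  (Y=1, X=1, Z=1) weight 1/21
  (Y=2, X=0, Z=0) weight 1/21
  (Y=2, X=0, Z=1) weight 1/21
  … 4 more
Group by X:
  weight(X=0) = 4/21
  weight(X=1) = 1/7
  weight(X=2) = 4/21
Total weight = 4/21 + 1/7 + 4/21 = 11/21
P(X=0 | obs) = 4/21 / 11/21 = 4/11
P(X=1 | obs) = 1/7 / 11/21 = 3/11
P(X=2 | obs) = 4/21 / 11/21 = 4/11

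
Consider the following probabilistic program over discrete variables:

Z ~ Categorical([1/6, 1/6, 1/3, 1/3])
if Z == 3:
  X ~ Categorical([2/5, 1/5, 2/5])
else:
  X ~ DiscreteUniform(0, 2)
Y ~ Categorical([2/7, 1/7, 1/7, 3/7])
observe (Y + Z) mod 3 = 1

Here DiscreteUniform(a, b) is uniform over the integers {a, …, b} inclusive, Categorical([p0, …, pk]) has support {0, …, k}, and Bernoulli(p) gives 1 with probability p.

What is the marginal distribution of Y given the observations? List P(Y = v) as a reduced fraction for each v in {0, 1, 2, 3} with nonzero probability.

Enumerate traces; 15 have nonzero weight after conditioning:
  (Z=0, X=0, Y=1) weight 1/126
  (Z=0, X=1, Y=1) weight 1/126
  (Z=0, X=2, Y=1) weight 1/126
  (Z=1, X=0, Y=0) weight 1/63
  (Z=1, X=0, Y=3) weight 1/42
  (Z=1, X=1, Y=0) weight 1/63
  (Z=1, X=1, Y=3) weight 1/42
  (Z=1, X=2, Y=0) weight 1/63
  (Z=2, X=0, Y=2) weight 1/63
  … 6 more
Group by Y:
  weight(Y=0) = 1/21
  weight(Y=1) = 1/14
  weight(Y=2) = 1/21
  weight(Y=3) = 1/14
Total weight = 1/21 + 1/14 + 1/21 + 1/14 = 5/21
P(Y=0 | obs) = 1/21 / 5/21 = 1/5
P(Y=1 | obs) = 1/14 / 5/21 = 3/10
P(Y=2 | obs) = 1/21 / 5/21 = 1/5
P(Y=3 | obs) = 1/14 / 5/21 = 3/10

P(Y=0) = 1/5, P(Y=1) = 3/10, P(Y=2) = 1/5, P(Y=3) = 3/10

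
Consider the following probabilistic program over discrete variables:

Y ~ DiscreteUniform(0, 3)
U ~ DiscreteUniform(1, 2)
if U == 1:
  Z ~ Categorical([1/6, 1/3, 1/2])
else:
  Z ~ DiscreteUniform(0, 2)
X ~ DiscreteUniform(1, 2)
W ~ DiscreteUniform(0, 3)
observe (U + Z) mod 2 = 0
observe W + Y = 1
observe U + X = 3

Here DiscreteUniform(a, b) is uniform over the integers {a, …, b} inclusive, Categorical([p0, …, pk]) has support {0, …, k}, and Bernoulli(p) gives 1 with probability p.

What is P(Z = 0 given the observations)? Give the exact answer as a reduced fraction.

P(Z = 0 | obs) = 1/3

Enumerate traces; 6 have nonzero weight after conditioning:
  (Y=0, U=1, Z=1, X=2, W=1) weight 1/192
  (Y=0, U=2, Z=0, X=1, W=1) weight 1/192
  (Y=0, U=2, Z=2, X=1, W=1) weight 1/192
  (Y=1, U=1, Z=1, X=2, W=0) weight 1/192
  (Y=1, U=2, Z=0, X=1, W=0) weight 1/192
  (Y=1, U=2, Z=2, X=1, W=0) weight 1/192
Group by Z:
  weight(Z=0) = 1/96
  weight(Z=1) = 1/96
  weight(Z=2) = 1/96
Total weight = 1/96 + 1/96 + 1/96 = 1/32
P(Z=0 | obs) = 1/96 / 1/32 = 1/3
P(Z=1 | obs) = 1/96 / 1/32 = 1/3
P(Z=2 | obs) = 1/96 / 1/32 = 1/3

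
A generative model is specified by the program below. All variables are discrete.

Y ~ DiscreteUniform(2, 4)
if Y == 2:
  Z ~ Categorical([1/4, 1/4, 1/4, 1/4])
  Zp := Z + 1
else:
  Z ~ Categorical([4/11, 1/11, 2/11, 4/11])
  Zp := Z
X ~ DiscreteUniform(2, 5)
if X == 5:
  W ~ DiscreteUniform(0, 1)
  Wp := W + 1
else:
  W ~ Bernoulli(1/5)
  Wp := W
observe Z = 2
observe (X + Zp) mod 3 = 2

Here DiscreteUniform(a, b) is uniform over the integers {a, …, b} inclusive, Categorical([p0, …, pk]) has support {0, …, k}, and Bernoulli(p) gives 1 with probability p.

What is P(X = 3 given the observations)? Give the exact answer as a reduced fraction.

Enumerate traces; 8 have nonzero weight after conditioning:
  (Y=2, Z=2, X=2, W=0) weight 1/60
  (Y=2, Z=2, X=2, W=1) weight 1/240
  (Y=2, Z=2, X=5, W=0) weight 1/96
  (Y=2, Z=2, X=5, W=1) weight 1/96
  (Y=3, Z=2, X=3, W=0) weight 2/165
  (Y=3, Z=2, X=3, W=1) weight 1/330
  (Y=4, Z=2, X=3, W=0) weight 2/165
  (Y=4, Z=2, X=3, W=1) weight 1/330
Group by X:
  weight(X=2) = 1/48
  weight(X=3) = 1/33
  weight(X=5) = 1/48
Total weight = 1/48 + 1/33 + 1/48 = 19/264
P(X=2 | obs) = 1/48 / 19/264 = 11/38
P(X=3 | obs) = 1/33 / 19/264 = 8/19
P(X=5 | obs) = 1/48 / 19/264 = 11/38

P(X = 3 | obs) = 8/19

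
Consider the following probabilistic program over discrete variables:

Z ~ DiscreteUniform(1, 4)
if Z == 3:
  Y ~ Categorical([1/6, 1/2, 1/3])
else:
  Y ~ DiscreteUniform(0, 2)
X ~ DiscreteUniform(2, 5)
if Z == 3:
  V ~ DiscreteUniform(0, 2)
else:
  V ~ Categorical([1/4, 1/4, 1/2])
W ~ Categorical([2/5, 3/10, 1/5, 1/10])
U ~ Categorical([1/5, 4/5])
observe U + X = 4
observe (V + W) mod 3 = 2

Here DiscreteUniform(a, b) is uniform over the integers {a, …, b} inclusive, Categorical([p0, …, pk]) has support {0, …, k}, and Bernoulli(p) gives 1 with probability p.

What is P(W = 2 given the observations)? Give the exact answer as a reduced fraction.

Enumerate traces; 96 have nonzero weight after conditioning:
  (Z=1, Y=0, X=3, V=0, W=2, U=1) weight 1/1200
  (Z=1, Y=0, X=3, V=1, W=1, U=1) weight 1/800
  (Z=1, Y=0, X=3, V=2, W=0, U=1) weight 1/300
  (Z=1, Y=0, X=3, V=2, W=3, U=1) weight 1/1200
  (Z=1, Y=0, X=4, V=0, W=2, U=0) weight 1/4800
  (Z=1, Y=0, X=4, V=1, W=1, U=0) weight 1/3200
  (Z=1, Y=0, X=4, V=2, W=0, U=0) weight 1/1200
  (Z=1, Y=0, X=4, V=2, W=3, U=0) weight 1/4800
  … 88 more
Group by W:
  weight(W=0) = 11/240
  weight(W=1) = 13/640
  weight(W=2) = 13/960
  weight(W=3) = 11/960
Total weight = 11/240 + 13/640 + 13/960 + 11/960 = 35/384
P(W=0 | obs) = 11/240 / 35/384 = 88/175
P(W=1 | obs) = 13/640 / 35/384 = 39/175
P(W=2 | obs) = 13/960 / 35/384 = 26/175
P(W=3 | obs) = 11/960 / 35/384 = 22/175

P(W = 2 | obs) = 26/175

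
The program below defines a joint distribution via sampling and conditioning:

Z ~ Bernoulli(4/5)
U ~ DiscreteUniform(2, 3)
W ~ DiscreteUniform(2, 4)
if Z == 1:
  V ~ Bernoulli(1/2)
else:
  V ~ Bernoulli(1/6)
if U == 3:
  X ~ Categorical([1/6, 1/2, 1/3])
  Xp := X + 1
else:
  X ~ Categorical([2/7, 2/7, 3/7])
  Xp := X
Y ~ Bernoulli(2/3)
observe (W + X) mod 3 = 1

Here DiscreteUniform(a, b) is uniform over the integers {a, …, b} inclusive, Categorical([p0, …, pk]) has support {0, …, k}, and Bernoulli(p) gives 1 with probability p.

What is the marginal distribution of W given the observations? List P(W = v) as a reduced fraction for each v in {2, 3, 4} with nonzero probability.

P(W=2) = 8/21, P(W=3) = 11/28, P(W=4) = 19/84

Enumerate traces; 48 have nonzero weight after conditioning:
  (Z=0, U=2, W=2, V=0, X=2, Y=0) weight 1/252
  (Z=0, U=2, W=2, V=0, X=2, Y=1) weight 1/126
  (Z=0, U=2, W=2, V=1, X=2, Y=0) weight 1/1260
  (Z=0, U=2, W=2, V=1, X=2, Y=1) weight 1/630
  (Z=0, U=2, W=3, V=0, X=1, Y=0) weight 1/378
  (Z=0, U=2, W=3, V=0, X=1, Y=1) weight 1/189
  (Z=0, U=2, W=3, V=1, X=1, Y=0) weight 1/1890
  (Z=0, U=2, W=3, V=1, X=1, Y=1) weight 1/945
  (Z=0, U=2, W=4, V=0, X=0, Y=0) weight 1/378
  … 39 more
Group by W:
  weight(W=2) = 8/63
  weight(W=3) = 11/84
  weight(W=4) = 19/252
Total weight = 8/63 + 11/84 + 19/252 = 1/3
P(W=2 | obs) = 8/63 / 1/3 = 8/21
P(W=3 | obs) = 11/84 / 1/3 = 11/28
P(W=4 | obs) = 19/252 / 1/3 = 19/84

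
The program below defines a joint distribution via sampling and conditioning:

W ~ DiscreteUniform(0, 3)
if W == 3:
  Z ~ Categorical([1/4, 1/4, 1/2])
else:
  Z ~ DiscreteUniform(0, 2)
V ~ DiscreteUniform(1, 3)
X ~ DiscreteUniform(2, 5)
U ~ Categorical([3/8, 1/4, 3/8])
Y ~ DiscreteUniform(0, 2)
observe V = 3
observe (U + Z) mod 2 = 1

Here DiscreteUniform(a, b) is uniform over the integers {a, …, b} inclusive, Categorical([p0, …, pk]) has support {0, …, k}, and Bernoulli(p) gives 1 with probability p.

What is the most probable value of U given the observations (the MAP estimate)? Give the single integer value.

argmax_v P(U = v | obs) = 1

Enumerate traces; 192 have nonzero weight after conditioning:
  (W=0, Z=0, V=3, X=2, U=1, Y=0) weight 1/1728
  (W=0, Z=0, V=3, X=2, U=1, Y=1) weight 1/1728
  (W=0, Z=0, V=3, X=2, U=1, Y=2) weight 1/1728
  (W=0, Z=0, V=3, X=3, U=1, Y=0) weight 1/1728
  (W=0, Z=0, V=3, X=3, U=1, Y=1) weight 1/1728
  (W=0, Z=0, V=3, X=3, U=1, Y=2) weight 1/1728
  (W=0, Z=0, V=3, X=4, U=1, Y=0) weight 1/1728
  (W=0, Z=0, V=3, X=4, U=1, Y=1) weight 1/1728
  (W=0, Z=1, V=3, X=2, U=0, Y=0) weight 1/1152
  (W=0, Z=1, V=3, X=2, U=2, Y=0) weight 1/1152
  … 182 more
Group by U:
  weight(U=0) = 5/128
  weight(U=1) = 11/192
  weight(U=2) = 5/128
Total weight = 5/128 + 11/192 + 5/128 = 13/96
P(U=0 | obs) = 5/128 / 13/96 = 15/52
P(U=1 | obs) = 11/192 / 13/96 = 11/26
P(U=2 | obs) = 5/128 / 13/96 = 15/52
argmax = 1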